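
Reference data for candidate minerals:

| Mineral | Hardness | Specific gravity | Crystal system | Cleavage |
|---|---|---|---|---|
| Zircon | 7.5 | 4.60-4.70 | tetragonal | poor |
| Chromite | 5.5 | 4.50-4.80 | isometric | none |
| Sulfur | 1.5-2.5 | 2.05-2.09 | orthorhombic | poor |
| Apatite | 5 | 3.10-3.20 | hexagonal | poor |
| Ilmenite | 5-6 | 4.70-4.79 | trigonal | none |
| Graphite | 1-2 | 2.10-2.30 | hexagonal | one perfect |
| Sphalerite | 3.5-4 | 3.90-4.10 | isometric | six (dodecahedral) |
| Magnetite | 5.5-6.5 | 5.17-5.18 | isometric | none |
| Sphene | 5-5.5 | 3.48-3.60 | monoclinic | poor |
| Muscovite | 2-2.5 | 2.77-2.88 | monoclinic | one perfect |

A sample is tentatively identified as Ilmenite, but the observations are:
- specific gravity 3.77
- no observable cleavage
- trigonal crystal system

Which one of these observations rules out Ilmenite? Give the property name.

specific gravity

Specific gravity 3.77: Ilmenite has SG 4.70-4.79 — inconsistent.
No observable cleavage: Ilmenite has cleavage none — agrees.
Trigonal crystal system: Ilmenite has trigonal system — agrees.
The specific gravity is the one property that does not fit.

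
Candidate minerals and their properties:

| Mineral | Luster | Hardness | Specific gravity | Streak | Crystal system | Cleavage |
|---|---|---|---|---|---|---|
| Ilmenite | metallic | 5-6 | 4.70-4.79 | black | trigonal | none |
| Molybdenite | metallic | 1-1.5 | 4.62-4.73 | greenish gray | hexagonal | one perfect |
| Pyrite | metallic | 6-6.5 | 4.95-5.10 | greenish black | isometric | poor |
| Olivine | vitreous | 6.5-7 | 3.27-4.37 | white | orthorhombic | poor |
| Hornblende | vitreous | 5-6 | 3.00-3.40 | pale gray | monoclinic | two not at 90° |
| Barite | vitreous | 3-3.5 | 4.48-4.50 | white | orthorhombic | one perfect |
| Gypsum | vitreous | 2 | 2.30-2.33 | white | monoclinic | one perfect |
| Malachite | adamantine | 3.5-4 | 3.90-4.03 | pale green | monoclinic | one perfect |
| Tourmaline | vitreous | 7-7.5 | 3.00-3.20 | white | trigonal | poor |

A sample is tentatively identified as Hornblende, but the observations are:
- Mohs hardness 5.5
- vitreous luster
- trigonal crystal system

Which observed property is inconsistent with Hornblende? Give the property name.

Mohs hardness 5.5: Hornblende has hardness 5-6 — agrees.
Vitreous luster: Hornblende has vitreous luster — agrees.
Trigonal crystal system: Hornblende has monoclinic system — inconsistent.
Everything matches except the crystal system.

crystal system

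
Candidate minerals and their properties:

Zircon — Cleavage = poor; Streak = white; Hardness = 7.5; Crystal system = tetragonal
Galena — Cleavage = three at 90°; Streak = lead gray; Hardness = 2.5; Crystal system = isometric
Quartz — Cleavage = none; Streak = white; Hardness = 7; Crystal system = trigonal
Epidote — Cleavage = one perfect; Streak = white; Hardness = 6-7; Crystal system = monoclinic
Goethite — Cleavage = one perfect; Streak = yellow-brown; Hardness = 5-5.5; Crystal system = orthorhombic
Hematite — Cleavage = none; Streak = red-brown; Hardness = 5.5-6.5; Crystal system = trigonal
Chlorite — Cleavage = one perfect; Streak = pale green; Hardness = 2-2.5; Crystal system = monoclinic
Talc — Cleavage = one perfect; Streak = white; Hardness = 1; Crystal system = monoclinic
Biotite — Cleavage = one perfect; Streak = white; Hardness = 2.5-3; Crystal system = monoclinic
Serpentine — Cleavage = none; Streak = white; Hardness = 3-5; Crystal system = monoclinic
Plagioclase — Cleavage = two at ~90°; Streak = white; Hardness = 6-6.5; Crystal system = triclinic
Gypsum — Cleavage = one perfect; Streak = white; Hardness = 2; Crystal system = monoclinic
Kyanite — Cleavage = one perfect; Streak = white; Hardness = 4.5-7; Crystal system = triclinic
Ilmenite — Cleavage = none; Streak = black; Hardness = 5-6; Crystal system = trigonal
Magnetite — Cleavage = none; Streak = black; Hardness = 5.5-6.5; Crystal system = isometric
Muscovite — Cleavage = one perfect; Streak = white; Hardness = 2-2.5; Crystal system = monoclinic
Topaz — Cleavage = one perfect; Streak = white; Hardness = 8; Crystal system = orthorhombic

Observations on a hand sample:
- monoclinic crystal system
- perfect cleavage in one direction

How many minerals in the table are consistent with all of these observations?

6

Monoclinic crystal system: only Epidote, Chlorite, Talc, Biotite, Serpentine, Gypsum, Muscovite remain.
Perfect cleavage in one direction eliminates Serpentine.
Consistent with every observation: Biotite, Chlorite, Epidote, Gypsum, Muscovite, Talc.
That is 6 minerals.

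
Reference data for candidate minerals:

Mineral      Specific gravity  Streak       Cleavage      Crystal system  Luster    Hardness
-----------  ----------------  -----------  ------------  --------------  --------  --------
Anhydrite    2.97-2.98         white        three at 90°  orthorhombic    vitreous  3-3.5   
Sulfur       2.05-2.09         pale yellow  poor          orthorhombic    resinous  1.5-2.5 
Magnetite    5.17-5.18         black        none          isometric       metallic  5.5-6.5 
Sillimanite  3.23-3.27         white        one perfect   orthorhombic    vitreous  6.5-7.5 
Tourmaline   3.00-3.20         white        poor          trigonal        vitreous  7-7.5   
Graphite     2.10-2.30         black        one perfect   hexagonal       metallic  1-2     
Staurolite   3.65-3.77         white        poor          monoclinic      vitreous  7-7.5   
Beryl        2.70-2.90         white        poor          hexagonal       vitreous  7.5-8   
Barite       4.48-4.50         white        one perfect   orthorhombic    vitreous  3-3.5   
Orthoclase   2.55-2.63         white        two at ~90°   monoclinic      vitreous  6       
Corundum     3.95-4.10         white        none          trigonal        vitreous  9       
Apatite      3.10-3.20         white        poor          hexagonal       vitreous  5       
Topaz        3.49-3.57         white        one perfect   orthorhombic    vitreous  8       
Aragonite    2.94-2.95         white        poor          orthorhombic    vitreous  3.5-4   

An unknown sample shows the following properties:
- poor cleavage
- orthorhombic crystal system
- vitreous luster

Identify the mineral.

Poor cleavage — Sulfur, Tourmaline, Staurolite, Beryl, Apatite, Aragonite remain.
Orthorhombic crystal system — narrows the field to Sulfur, Aragonite.
Vitreous luster eliminates Sulfur.
Only Aragonite satisfies all observations.

Aragonite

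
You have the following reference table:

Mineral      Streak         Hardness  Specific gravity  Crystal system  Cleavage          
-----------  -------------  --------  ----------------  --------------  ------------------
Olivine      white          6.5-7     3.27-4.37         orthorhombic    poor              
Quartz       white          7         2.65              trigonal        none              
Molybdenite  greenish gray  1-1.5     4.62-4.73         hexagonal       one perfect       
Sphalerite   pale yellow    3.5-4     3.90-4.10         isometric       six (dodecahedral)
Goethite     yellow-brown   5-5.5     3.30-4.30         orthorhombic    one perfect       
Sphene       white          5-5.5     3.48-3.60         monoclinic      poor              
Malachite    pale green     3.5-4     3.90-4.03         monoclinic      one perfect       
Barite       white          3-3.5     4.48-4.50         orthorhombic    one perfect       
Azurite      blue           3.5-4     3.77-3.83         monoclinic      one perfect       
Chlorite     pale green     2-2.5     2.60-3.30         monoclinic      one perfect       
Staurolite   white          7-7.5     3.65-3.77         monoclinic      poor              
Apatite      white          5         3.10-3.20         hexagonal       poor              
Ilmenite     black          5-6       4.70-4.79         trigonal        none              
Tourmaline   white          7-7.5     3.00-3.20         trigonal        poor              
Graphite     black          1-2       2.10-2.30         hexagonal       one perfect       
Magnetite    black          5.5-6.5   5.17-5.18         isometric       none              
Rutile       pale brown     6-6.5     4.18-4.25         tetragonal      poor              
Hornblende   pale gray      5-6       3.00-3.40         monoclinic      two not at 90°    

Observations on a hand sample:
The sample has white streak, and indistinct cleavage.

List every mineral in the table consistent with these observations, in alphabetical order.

Apatite, Olivine, Sphene, Staurolite, Tourmaline

White streak: leaves Olivine, Quartz, Sphene, Barite, Staurolite, Apatite, Tourmaline.
Indistinct cleavage eliminates Quartz, Barite.
Remaining candidates: Apatite, Olivine, Sphene, Staurolite, Tourmaline.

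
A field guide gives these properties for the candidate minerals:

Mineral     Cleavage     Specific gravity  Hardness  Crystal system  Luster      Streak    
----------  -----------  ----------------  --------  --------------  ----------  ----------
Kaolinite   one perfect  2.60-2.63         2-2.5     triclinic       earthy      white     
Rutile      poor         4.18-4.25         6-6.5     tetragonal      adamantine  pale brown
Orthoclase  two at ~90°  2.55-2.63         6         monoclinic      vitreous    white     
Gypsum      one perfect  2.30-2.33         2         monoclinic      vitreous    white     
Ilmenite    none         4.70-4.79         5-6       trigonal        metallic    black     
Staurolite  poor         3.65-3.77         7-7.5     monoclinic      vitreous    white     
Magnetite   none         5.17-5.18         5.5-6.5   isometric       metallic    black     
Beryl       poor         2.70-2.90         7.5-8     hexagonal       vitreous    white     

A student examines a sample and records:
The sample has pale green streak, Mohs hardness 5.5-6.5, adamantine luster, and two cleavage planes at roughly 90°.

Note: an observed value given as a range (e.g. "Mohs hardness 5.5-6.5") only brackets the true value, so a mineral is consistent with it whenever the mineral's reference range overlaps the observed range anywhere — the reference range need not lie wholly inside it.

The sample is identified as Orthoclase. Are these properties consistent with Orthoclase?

Inconsistent

Pale green streak — Orthoclase has white streak; which does not match.
Mohs hardness 5.5-6.5 — consistent with Orthoclase (hardness 6).
Adamantine luster — Orthoclase has vitreous luster; which does not match.
Two cleavage planes at roughly 90° — consistent with Orthoclase (cleavage two at ~90°).
2 of the observed properties are inconsistent with Orthoclase.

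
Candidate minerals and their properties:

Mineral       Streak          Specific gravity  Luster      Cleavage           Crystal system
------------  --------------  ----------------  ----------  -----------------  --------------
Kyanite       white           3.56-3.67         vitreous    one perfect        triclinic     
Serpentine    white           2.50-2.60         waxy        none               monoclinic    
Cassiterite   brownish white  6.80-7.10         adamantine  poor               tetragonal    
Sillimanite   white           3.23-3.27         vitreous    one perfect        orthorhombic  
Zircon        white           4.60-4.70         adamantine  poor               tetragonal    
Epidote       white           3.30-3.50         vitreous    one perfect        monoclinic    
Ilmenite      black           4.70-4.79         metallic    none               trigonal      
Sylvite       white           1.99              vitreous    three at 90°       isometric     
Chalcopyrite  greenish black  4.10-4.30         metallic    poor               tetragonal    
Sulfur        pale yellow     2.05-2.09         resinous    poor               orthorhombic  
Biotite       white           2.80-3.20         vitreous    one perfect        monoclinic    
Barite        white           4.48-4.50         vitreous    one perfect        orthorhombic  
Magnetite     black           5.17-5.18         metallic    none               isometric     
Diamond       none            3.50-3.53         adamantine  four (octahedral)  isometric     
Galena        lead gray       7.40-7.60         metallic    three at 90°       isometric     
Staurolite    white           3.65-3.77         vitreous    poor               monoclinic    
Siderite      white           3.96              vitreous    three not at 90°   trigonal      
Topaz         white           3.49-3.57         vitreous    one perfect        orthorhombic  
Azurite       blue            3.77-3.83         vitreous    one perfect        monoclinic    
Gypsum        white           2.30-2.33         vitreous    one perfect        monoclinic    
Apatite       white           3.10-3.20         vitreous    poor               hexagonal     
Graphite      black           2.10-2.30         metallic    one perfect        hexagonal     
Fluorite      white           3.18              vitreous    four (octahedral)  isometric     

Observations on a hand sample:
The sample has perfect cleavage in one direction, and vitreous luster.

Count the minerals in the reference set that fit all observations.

Perfect cleavage in one direction — leaves Kyanite, Sillimanite, Epidote, Biotite, Barite, Topaz, Azurite, Gypsum, Graphite.
Vitreous luster is inconsistent with Graphite.
The minerals that satisfy all observations are Azurite, Barite, Biotite, Epidote, Gypsum, Kyanite, Sillimanite, Topaz.
That is 8 minerals.

8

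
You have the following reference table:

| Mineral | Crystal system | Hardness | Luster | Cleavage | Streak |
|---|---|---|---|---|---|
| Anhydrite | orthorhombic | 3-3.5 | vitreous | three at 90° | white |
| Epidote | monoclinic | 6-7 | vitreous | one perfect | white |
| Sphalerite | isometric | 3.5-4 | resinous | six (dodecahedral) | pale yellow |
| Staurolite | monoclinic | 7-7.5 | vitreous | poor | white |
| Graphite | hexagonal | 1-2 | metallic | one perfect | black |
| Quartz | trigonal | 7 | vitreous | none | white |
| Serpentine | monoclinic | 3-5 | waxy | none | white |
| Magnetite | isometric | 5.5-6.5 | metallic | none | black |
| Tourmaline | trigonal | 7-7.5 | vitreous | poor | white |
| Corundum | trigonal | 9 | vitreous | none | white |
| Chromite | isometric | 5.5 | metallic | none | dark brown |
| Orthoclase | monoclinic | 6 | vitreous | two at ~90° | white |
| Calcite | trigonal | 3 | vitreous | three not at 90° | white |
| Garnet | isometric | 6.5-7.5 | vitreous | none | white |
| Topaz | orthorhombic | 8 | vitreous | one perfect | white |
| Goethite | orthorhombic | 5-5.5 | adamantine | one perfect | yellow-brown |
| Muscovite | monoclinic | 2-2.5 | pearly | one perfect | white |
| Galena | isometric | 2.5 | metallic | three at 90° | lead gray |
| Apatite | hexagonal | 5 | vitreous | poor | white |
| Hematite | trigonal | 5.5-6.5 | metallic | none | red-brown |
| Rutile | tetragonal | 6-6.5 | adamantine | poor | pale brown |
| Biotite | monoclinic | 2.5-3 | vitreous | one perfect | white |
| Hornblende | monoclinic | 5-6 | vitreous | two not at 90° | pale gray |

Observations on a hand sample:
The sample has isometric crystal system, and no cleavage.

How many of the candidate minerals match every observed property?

Isometric crystal system — Sphalerite, Magnetite, Chromite, Garnet, Galena remain.
No cleavage rules out Sphalerite, Galena.
Consistent with every observation: Chromite, Garnet, Magnetite.
That is 3 minerals.

3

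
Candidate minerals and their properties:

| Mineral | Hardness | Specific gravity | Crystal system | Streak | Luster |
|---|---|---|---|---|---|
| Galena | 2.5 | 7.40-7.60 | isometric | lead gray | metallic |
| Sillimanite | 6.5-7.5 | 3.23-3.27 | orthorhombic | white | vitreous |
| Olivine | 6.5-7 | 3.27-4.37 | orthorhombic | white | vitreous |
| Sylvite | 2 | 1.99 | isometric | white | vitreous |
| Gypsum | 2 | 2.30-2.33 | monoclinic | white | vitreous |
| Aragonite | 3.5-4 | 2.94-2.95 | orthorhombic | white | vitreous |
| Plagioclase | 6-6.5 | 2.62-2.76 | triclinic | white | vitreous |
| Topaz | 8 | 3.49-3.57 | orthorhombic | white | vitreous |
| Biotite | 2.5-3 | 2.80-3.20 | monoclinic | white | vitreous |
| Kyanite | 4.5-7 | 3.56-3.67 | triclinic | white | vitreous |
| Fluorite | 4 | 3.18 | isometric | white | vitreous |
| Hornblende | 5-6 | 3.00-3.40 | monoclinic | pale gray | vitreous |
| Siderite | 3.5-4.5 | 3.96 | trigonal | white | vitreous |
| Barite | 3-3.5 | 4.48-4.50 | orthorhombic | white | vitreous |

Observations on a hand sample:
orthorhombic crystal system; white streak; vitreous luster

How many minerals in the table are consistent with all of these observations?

Orthorhombic crystal system — Sillimanite, Olivine, Aragonite, Topaz, Barite remain.
White streak — consistent with all remaining minerals.
Vitreous luster — consistent with all remaining minerals.
Remaining candidates: Aragonite, Barite, Olivine, Sillimanite, Topaz.
That is 5 minerals.

5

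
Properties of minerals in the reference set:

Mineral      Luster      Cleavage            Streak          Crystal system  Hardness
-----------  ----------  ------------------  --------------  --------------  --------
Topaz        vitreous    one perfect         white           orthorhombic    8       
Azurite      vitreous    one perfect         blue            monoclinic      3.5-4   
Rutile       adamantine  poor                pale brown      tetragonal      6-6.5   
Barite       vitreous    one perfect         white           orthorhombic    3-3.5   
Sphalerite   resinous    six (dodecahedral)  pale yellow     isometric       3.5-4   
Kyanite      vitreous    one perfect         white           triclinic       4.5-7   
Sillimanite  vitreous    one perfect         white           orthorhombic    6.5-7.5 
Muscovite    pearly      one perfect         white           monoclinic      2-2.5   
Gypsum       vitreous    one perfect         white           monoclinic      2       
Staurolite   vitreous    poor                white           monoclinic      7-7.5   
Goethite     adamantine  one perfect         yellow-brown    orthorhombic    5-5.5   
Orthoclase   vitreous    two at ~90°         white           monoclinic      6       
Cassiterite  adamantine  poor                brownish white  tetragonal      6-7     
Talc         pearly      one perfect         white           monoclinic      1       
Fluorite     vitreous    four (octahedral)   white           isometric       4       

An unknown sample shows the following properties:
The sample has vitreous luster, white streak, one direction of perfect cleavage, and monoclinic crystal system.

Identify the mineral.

Vitreous luster excludes Rutile, Sphalerite, Muscovite, Goethite, Cassiterite, Talc.
White streak rules out Azurite.
One direction of perfect cleavage eliminates Staurolite, Orthoclase, Fluorite.
Monoclinic crystal system — narrows the field to Gypsum.
The only mineral consistent with every observation is Gypsum.

Gypsum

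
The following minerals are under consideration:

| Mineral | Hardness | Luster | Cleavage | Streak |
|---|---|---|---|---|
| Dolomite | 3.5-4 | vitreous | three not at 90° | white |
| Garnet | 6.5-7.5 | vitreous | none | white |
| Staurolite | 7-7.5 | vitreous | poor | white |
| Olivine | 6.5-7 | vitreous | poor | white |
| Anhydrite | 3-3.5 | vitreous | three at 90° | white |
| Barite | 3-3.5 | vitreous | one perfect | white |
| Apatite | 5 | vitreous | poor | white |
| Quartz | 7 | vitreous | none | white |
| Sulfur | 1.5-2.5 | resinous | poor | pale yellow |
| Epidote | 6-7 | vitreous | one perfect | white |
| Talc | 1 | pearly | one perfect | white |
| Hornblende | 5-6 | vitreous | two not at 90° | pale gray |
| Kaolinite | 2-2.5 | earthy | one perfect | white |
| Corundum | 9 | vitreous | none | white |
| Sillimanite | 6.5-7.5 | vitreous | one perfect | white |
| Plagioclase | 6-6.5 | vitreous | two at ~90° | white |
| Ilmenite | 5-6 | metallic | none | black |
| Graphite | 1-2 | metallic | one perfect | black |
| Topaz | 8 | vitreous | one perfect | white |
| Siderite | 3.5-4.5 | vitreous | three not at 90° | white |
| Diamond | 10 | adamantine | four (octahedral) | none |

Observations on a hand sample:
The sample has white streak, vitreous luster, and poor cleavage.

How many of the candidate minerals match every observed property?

White streak eliminates Sulfur, Hornblende, Ilmenite, Graphite, Diamond.
Vitreous luster eliminates Talc, Kaolinite.
Poor cleavage — Staurolite, Olivine, Apatite remain.
The minerals that satisfy all observations are Apatite, Olivine, Staurolite.
That is 3 minerals.

3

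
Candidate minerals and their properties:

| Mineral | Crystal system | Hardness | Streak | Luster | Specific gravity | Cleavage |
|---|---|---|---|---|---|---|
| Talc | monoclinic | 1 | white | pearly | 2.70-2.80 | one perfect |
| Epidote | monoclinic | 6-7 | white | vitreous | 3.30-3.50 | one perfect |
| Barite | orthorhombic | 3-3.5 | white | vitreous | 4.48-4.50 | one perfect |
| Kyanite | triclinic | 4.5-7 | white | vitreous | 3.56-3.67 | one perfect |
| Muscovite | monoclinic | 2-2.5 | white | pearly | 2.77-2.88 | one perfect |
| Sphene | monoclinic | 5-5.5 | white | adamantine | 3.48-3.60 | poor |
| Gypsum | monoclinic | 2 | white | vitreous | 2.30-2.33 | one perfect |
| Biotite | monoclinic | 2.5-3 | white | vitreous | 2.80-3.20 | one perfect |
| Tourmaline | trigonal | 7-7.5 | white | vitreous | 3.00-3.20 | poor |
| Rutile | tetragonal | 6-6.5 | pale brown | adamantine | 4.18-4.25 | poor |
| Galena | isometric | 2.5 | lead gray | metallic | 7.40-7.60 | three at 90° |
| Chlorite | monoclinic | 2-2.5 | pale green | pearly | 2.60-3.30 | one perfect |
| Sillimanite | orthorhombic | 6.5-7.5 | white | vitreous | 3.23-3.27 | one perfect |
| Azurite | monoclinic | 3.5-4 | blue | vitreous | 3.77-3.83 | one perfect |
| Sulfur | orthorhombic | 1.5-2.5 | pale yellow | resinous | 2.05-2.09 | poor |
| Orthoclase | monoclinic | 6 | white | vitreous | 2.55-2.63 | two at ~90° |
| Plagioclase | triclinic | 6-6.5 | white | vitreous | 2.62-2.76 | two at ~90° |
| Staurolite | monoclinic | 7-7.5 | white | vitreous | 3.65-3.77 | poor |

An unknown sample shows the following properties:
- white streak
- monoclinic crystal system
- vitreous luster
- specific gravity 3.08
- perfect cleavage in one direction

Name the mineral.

Biotite

White streak is inconsistent with Rutile, Galena, Chlorite, Azurite, Sulfur.
Monoclinic crystal system excludes Barite, Kyanite, Tourmaline, Sillimanite, Plagioclase.
Vitreous luster excludes Talc, Muscovite, Sphene.
Specific gravity 3.08 — only Biotite remains.
Perfect cleavage in one direction — every remaining candidate is consistent.
The only mineral consistent with every observation is Biotite.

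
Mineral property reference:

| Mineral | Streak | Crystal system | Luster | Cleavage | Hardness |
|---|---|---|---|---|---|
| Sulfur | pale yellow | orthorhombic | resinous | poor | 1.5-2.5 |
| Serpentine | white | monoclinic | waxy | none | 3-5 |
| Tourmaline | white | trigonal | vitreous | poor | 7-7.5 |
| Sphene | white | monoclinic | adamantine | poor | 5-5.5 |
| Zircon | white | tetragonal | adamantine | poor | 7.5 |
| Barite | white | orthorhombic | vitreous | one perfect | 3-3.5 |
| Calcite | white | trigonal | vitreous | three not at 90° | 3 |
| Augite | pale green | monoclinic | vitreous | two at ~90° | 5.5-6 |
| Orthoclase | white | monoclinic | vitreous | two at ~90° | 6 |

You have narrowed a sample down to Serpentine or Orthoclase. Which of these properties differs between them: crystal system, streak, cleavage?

cleavage

Crystal system: both monoclinic — same for both.
Streak: both white — same for both.
Cleavage: Serpentine none, Orthoclase two at ~90° — distinct.
Only cleavage differs between Serpentine and Orthoclase among the listed tests.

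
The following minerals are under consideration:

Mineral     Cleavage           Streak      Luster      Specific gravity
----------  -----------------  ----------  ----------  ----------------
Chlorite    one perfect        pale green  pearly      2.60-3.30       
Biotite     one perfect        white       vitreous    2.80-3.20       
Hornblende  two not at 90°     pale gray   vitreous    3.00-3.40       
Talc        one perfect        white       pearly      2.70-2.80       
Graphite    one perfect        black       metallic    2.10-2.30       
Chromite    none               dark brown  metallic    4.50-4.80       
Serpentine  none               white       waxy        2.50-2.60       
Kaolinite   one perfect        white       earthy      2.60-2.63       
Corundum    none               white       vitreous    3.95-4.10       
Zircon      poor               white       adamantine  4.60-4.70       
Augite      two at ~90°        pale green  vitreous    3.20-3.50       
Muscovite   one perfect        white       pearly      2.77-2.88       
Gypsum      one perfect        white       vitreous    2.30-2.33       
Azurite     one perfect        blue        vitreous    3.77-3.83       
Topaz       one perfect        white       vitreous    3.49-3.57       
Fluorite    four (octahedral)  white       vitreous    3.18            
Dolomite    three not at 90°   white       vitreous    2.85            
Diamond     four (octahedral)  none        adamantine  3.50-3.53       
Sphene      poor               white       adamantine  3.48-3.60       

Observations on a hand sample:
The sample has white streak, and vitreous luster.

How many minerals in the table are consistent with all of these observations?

6

White streak: leaves Biotite, Talc, Serpentine, Kaolinite, Corundum, Zircon, Muscovite, Gypsum, Topaz, Fluorite, Dolomite, Sphene.
Vitreous luster eliminates Talc, Serpentine, Kaolinite, Zircon, Muscovite, Sphene.
Remaining candidates: Biotite, Corundum, Dolomite, Fluorite, Gypsum, Topaz.
That is 6 minerals.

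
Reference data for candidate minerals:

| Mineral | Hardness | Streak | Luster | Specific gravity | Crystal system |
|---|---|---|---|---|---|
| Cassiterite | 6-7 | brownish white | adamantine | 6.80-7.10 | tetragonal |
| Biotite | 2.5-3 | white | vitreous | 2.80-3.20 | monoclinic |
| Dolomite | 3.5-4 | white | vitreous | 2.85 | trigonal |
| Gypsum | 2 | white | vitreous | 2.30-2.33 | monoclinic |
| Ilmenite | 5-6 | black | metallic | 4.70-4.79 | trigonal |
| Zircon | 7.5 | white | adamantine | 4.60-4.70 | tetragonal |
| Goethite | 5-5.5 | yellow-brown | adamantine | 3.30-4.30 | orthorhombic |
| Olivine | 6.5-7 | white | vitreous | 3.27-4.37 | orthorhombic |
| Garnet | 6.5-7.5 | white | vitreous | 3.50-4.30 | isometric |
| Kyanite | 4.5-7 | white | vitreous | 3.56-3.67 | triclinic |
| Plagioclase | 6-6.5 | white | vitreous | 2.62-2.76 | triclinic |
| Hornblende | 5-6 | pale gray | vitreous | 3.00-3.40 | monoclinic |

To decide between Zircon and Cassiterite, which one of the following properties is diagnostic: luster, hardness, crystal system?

Luster: both adamantine — shared.
Hardness: Zircon 7.5, Cassiterite 6-7 — these differ.
Crystal system: both tetragonal — shared.
Hardness is the diagnostic property here.

hardness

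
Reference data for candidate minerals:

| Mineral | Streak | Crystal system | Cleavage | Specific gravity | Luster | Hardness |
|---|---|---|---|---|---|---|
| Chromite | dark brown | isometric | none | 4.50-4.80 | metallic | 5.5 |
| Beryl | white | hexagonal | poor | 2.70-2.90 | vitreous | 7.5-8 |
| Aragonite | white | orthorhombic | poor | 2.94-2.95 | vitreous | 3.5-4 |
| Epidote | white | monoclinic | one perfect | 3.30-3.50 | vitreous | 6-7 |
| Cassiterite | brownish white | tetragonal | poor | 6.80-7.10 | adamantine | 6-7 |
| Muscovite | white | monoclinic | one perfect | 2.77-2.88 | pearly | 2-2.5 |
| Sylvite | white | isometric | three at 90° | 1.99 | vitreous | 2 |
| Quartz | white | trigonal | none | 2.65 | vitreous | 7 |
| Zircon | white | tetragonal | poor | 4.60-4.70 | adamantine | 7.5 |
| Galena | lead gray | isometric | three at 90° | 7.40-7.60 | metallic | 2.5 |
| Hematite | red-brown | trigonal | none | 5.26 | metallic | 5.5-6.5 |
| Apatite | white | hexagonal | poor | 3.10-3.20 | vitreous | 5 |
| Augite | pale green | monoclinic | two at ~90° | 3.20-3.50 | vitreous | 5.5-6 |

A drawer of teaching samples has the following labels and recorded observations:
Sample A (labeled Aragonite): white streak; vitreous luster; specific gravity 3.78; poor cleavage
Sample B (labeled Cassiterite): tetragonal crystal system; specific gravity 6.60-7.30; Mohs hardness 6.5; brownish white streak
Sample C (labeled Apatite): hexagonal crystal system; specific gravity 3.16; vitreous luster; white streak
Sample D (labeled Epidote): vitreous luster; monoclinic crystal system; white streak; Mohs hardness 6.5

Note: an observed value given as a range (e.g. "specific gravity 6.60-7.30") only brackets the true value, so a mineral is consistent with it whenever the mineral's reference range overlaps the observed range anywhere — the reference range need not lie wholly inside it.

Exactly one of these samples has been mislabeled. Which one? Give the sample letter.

Sample A: Aragonite has SG 2.94-2.95, but the record shows specific gravity 3.78 — this label is wrong.
Sample B: every observation is compatible with the reference values for Cassiterite.
Sample C: every observation is compatible with the reference values for Apatite.
Sample D: every observation is compatible with the reference values for Epidote.
The mislabeled specimen is A.

A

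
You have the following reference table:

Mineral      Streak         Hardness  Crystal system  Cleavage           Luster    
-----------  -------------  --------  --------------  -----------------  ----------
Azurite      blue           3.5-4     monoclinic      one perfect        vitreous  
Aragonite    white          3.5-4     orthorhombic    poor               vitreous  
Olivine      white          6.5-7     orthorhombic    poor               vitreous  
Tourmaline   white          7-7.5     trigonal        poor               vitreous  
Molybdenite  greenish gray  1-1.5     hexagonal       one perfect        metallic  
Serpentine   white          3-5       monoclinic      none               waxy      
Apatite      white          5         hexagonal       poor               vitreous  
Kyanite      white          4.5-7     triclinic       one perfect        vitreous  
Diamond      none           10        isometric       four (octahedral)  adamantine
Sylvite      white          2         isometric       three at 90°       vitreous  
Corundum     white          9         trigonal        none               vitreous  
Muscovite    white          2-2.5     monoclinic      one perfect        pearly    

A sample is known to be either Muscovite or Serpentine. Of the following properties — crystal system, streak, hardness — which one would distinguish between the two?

hardness

Crystal system: both monoclinic — shared.
Streak: both white — shared.
Hardness: Muscovite 2-2.5, Serpentine 3-5 — distinct.
Of the listed properties, hardness is the one that separates them.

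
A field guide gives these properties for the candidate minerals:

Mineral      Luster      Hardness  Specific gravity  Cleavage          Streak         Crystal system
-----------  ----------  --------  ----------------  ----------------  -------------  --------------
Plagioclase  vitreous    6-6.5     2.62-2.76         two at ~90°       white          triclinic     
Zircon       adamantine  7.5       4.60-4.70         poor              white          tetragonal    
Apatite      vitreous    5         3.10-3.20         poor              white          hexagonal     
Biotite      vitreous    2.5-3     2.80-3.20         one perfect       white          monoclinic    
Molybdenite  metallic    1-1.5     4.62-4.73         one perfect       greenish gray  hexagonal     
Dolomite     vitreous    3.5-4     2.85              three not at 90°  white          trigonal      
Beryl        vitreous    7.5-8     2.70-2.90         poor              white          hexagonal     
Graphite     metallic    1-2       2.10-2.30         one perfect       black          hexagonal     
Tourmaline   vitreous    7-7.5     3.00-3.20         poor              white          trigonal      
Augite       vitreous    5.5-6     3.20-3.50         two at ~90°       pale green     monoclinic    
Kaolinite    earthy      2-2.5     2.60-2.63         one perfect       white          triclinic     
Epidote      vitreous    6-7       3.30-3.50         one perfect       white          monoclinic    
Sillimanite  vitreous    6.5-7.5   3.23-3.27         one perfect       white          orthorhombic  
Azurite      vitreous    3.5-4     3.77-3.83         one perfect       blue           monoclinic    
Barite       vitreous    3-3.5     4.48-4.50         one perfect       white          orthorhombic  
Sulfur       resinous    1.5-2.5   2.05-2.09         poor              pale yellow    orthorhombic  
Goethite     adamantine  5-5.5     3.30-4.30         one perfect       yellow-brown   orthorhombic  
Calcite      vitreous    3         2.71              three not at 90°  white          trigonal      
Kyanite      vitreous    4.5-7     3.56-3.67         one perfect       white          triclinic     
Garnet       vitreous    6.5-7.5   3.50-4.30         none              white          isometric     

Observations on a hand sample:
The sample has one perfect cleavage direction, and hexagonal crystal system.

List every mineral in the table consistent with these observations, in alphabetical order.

One perfect cleavage direction: Biotite, Molybdenite, Graphite, Kaolinite, Epidote, Sillimanite, Azurite, Barite, Goethite, Kyanite remain.
Hexagonal crystal system: Molybdenite, Graphite remain.
Consistent with every observation: Graphite, Molybdenite.

Graphite, Molybdenite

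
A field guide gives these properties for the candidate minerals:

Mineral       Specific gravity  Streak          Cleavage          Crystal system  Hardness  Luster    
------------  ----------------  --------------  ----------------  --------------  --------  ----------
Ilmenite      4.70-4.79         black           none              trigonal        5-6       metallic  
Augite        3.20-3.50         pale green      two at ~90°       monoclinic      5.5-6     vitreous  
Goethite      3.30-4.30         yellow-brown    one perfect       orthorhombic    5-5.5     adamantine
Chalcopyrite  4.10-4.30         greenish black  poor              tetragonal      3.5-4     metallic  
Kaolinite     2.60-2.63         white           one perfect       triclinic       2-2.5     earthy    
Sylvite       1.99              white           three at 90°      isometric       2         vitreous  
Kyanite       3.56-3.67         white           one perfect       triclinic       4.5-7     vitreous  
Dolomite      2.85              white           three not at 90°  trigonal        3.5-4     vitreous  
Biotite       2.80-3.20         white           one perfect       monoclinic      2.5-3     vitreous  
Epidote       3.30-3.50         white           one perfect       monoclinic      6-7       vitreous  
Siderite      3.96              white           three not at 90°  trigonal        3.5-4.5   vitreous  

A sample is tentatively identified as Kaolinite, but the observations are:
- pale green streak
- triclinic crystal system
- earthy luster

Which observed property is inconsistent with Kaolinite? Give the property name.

Pale green streak: Kaolinite has white streak — outside the reference range.
Triclinic crystal system: Kaolinite has triclinic system — consistent.
Earthy luster: Kaolinite has earthy luster — consistent.
The streak is the one property that does not fit.

streak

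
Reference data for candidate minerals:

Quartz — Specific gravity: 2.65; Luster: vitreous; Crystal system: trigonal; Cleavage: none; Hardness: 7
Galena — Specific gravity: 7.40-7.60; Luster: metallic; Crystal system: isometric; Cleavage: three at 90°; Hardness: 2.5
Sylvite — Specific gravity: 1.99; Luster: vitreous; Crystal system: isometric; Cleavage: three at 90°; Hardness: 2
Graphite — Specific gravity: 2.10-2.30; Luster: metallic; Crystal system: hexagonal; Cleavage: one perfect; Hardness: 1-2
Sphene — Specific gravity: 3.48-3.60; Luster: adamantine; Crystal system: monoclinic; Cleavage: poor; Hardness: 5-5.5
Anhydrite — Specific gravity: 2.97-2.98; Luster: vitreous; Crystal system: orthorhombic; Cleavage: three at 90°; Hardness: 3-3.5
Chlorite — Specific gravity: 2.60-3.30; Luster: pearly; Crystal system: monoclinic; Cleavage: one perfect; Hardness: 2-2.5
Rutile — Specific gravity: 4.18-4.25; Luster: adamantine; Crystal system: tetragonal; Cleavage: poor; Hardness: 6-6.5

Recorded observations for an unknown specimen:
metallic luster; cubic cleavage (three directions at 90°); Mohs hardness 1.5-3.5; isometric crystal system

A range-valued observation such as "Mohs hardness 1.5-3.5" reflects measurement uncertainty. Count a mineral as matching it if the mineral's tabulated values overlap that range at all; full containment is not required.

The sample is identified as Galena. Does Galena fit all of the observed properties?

Consistent

Metallic luster — matches Galena (metallic luster).
Cubic cleavage (three directions at 90°) — matches Galena (cleavage three at 90°).
Mohs hardness 1.5-3.5 — matches Galena (hardness 2.5).
Isometric crystal system — matches Galena (isometric system).
Every observed property is compatible with the reference values for Galena.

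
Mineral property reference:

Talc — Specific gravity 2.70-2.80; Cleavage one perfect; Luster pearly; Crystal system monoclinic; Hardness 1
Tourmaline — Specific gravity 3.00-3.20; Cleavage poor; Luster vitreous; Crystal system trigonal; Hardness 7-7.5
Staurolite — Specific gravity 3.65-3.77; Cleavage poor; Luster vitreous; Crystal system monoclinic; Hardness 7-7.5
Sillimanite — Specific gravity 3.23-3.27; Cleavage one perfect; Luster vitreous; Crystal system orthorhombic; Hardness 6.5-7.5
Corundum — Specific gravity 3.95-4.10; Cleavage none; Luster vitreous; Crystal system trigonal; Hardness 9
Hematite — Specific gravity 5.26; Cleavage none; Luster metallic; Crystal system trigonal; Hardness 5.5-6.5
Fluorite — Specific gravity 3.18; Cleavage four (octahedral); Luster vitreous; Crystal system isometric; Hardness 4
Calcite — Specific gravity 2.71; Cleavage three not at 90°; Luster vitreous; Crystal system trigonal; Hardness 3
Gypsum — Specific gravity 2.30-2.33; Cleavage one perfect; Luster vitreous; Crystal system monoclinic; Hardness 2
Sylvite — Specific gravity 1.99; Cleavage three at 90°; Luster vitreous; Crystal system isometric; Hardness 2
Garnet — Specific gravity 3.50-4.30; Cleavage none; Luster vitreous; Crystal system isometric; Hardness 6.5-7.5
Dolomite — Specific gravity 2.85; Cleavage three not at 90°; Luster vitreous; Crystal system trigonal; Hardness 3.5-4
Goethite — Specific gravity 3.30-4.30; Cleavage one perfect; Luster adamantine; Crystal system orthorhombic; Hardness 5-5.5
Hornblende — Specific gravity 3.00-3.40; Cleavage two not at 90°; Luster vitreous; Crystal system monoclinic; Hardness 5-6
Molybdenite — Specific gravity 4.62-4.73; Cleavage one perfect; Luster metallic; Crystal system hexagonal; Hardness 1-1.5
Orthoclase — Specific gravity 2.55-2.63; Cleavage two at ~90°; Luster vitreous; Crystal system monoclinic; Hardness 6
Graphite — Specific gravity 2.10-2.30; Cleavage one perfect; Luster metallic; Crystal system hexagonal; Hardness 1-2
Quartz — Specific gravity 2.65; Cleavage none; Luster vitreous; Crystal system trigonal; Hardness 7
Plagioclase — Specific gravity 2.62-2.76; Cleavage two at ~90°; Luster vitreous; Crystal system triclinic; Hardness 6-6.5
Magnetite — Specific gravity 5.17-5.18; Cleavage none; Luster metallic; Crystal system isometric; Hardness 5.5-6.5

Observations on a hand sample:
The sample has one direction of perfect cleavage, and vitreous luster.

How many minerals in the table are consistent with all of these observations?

One direction of perfect cleavage: only Talc, Sillimanite, Gypsum, Goethite, Molybdenite, Graphite remain.
Vitreous luster: Sillimanite, Gypsum remain.
Consistent with every observation: Gypsum, Sillimanite.
That is 2 minerals.

2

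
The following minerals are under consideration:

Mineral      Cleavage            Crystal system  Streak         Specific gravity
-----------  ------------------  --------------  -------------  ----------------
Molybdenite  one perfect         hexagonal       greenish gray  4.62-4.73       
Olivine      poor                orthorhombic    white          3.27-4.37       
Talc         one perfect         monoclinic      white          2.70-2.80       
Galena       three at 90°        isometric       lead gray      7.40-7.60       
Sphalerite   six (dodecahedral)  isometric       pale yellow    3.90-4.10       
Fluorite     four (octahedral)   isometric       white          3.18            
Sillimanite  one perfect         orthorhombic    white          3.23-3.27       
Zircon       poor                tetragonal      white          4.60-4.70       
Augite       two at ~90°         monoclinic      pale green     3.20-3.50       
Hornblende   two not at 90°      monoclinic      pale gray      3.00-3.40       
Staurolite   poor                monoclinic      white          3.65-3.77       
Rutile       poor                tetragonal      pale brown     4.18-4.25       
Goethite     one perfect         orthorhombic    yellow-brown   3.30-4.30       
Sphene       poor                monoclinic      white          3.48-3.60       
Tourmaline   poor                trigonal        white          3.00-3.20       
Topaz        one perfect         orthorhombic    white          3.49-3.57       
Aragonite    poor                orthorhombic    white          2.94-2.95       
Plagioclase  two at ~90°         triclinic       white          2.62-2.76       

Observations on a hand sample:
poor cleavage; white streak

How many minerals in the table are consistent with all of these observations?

6

Poor cleavage — only Olivine, Zircon, Staurolite, Rutile, Sphene, Tourmaline, Aragonite remain.
White streak eliminates Rutile.
The minerals that satisfy all observations are Aragonite, Olivine, Sphene, Staurolite, Tourmaline, Zircon.
That is 6 minerals.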